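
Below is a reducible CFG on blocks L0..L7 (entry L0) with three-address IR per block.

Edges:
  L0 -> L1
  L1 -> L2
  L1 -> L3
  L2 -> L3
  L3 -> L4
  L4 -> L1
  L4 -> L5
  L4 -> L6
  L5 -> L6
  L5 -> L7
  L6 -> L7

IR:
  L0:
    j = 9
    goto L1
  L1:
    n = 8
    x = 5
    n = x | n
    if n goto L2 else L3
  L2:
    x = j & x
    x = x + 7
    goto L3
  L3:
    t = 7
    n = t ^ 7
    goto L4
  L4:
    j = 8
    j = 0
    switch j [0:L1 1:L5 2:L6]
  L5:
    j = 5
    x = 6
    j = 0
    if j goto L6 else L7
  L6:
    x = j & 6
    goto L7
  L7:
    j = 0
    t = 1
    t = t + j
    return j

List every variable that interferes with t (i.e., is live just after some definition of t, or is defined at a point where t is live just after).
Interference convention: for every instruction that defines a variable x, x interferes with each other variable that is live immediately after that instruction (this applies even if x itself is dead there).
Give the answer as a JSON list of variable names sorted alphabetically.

Answer: ["j"]

Working:
Block summaries:
  L0: def={j} ue=∅
  L1: def={n,x} ue=∅
  L2: def={x} ue={j,x}
  L3: def={n,t} ue=∅
  L4: def={j} ue=∅
  L5: def={j,x} ue=∅
  L6: def={x} ue={j}
  L7: def={j,t} ue=∅

Liveness:
  live L0: ∅→{j}
  live L1: {j}→{j,x}
  live L2: {j,x}→∅
  live L3: ∅→∅
  live L4: ∅→{j}
  live L5: ∅→{j}
  live L6: {j}→∅
  live L7: ∅→∅

Conflict graph:
  j: {n,t,x}
  n: {j,x}
  t: {j}
  x: {j,n}

N(t) = ["j"]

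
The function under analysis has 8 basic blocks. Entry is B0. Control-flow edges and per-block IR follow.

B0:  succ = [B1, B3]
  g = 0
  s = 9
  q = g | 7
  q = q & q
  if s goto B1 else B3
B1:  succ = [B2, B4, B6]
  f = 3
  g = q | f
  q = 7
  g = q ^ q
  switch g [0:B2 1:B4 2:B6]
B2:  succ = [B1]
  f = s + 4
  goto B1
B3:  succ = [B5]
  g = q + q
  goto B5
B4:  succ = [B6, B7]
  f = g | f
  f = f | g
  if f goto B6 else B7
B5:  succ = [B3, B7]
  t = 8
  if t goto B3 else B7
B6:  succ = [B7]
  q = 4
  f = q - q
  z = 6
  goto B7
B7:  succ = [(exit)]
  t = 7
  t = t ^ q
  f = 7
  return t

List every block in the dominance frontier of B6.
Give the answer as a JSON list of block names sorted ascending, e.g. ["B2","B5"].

Answer: ["B7"]

Working:
idom tree: B1←B0 B2←B1 B3←B0 B4←B1 B5←B3 B6←B1 B7←B0
Dom at joins:
  B1: preds {B0,B2}: {B0} ∩ {B0,B1,B2} = {B0}; idom=B0
  B3: preds {B0,B5}: {B0} ∩ {B0,B3,B5} = {B0}; idom=B0
  B6: preds {B1,B4}: {B0,B1} ∩ {B0,B1,B4} = {B0,B1}; idom=B1
  B7: preds {B4,B5,B6}: {B0,B1,B4} ∩ {B0,B3,B5} ∩ {B0,B1,B6} = {B0}; idom=B0

DF walk-up:
  join B1 pred B0: · stop@B0
  join B1 pred B2: B2→B1 stop@B0
  join B3 pred B0: · stop@B0
  join B3 pred B5: B5→B3 stop@B0
  join B6 pred B1: · stop@B1
  join B6 pred B4: B4 stop@B1
  join B7 pred B4: B4→B1 stop@B0
  join B7 pred B5: B5→B3 stop@B0
  join B7 pred B6: B6→B1 stop@B0
  B0: DF=∅
  B1: DF={B1,B7}
  B2: DF={B1}
  B3: DF={B3,B7}
  B4: DF={B6,B7}
  B5: DF={B3,B7}
  B6: DF={B7}
  B7: DF=∅

DF(B6) = ["B7"]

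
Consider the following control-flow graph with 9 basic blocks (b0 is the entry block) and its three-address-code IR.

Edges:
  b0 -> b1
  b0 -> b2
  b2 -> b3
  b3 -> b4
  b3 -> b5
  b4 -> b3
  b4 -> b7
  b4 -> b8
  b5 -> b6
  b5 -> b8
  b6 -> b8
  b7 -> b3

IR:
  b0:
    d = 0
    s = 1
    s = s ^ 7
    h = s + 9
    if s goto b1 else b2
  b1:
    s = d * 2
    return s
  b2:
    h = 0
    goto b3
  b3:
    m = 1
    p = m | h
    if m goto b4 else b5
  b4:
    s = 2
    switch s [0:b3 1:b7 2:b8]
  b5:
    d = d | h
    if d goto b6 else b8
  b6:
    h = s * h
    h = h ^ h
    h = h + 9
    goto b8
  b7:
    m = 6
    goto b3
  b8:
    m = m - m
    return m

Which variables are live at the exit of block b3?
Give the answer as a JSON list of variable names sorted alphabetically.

Answer: ["d", "h", "m", "s"]

Derivation:
def/use:
  b0: def={d,h,s} ue=∅
  b1: def={s} ue={d}
  b2: def={h} ue=∅
  b3: def={m,p} ue={h}
  b4: def={s} ue=∅
  b5: def={d} ue={d,h}
  b6: def={h} ue={h,s}
  b7: def={m} ue=∅
  b8: def={m} ue={m}

Live sets:
  live b0: ∅→{d,s}
  live b1: {d}→∅
  live b2: {d,s}→{d,h,s}
  live b3: {d,h,s}→{d,h,m,s}
  live b4: {d,h,m}→{d,h,m,s}
  live b5: {d,h,m,s}→{h,m,s}
  live b6: {h,m,s}→{m}
  live b7: {d,h,s}→{d,h,s}
  live b8: {m}→∅

live-out(b3) = ["d", "h", "m", "s"]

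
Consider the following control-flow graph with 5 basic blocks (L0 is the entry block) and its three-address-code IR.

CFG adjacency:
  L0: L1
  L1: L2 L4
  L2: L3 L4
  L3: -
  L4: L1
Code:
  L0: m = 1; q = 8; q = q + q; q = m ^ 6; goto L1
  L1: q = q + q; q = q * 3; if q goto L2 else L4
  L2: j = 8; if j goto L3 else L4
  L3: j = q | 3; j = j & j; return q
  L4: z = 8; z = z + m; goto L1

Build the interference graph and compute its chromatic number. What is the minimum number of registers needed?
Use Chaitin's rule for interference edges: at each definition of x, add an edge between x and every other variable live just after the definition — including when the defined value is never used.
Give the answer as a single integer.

Answer: 3

Analysis:
Block summaries:
  L0: {m,q} / ∅
  L1: {q} / {q}
  L2: {j} / ∅
  L3: {j} / {q}
  L4: {z} / {m}

Liveness:
  live L0: ∅→{m,q}
  live L1: {m,q}→{m,q}
  live L2: {m,q}→{m,q}
  live L3: {q}→∅
  live L4: {m,q}→{m,q}

Conflict graph:
  j — {m,q}
  m — {j,q,z}
  q — {j,m,z}
  z — {m,q}

Colouring:
  lower bound: {j,m,q} mutually conflict ⇒ χ ≥ 3
  assign j→R2 m→R0 q→R1 z→R2 — no edge inside a register ⇒ χ ≤ 3
  χ = 3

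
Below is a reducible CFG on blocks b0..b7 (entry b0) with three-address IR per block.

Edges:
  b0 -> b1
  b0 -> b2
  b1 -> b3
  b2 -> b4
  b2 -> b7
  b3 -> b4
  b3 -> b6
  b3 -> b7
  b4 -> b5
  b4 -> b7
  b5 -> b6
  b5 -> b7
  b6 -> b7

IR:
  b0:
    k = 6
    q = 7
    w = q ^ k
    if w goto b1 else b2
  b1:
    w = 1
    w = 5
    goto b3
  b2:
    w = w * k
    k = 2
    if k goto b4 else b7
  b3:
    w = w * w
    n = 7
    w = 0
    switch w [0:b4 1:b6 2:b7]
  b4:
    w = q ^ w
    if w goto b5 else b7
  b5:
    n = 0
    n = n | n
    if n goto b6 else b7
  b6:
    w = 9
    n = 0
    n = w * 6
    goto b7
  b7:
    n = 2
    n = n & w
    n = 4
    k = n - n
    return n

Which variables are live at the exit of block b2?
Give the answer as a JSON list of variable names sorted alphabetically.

Answer: ["q", "w"]

Derivation:
Block summaries:
  b0 def {k,q,w} use ∅
  b1 def {w} use ∅
  b2 def {k,w} use {k,w}
  b3 def {n,w} use {w}
  b4 def {w} use {q,w}
  b5 def {n} use ∅
  b6 def {n,w} use ∅
  b7 def {k,n} use {w}

Liveness:
  live b0: ∅→{k,q,w}
  live b1: {q}→{q,w}
  live b2: {k,q,w}→{q,w}
  live b3: {q,w}→{q,w}
  live b4: {q,w}→{w}
  live b5: {w}→{w}
  live b6: ∅→{w}
  live b7: {w}→∅

live-out(b2) = ["q", "w"]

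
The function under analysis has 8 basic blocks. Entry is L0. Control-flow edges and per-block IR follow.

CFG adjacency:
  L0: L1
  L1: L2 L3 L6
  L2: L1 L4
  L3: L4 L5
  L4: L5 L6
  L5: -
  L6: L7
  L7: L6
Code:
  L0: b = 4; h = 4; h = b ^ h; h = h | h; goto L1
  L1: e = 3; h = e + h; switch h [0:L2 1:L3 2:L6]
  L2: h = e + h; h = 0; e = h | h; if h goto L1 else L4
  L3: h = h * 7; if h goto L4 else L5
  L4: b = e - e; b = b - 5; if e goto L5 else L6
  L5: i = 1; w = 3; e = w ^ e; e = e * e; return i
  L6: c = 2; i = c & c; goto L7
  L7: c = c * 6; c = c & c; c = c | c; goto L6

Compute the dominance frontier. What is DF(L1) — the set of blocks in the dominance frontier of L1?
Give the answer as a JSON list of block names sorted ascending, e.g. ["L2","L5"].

idom tree: L1←L0 L2←L1 L3←L1 L4←L1 L5←L1 L6←L1 L7←L6
Join-block Dom:
  L1: preds {L0,L2}: {L0} ∩ {L0,L1,L2} = {L0}; idom=L0
  L4: preds {L2,L3}: {L0,L1,L2} ∩ {L0,L1,L3} = {L0,L1}; idom=L1
  L5: preds {L3,L4}: {L0,L1,L3} ∩ {L0,L1,L4} = {L0,L1}; idom=L1
  L6: preds {L1,L4,L7}: {L0,L1} ∩ {L0,L1,L4} ∩ {L0,L1,L6,L7} = {L0,L1}; idom=L1

Frontier:
  L1←L0: walk · to L0
  L1←L2: walk L2→L1 to L0
  L4←L2: walk L2 to L1
  L4←L3: walk L3 to L1
  L5←L3: walk L3 to L1
  L5←L4: walk L4 to L1
  L6←L1: walk · to L1
  L6←L4: walk L4 to L1
  L6←L7: walk L7→L6 to L1
  L0 → ∅
  L1 → {L1}
  L2 → {L1,L4}
  L3 → {L4,L5}
  L4 → {L5,L6}
  L5 → ∅
  L6 → {L6}
  L7 → {L6}

DF(L1) = ["L1"]

Answer: ["L1"]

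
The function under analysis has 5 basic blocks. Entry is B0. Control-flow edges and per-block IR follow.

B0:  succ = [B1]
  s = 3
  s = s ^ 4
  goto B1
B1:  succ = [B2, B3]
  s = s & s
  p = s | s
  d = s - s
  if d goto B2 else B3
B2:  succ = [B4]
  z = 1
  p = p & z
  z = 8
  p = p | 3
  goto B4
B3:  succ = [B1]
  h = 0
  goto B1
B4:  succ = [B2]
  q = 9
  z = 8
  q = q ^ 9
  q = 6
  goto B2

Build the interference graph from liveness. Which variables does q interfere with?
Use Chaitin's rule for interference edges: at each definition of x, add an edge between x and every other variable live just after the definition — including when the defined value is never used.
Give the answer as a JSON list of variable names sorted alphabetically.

Block summaries:
  B0 def {s} use ∅
  B1 def {d,p,s} use {s}
  B2 def {p,z} use {p}
  B3 def {h} use ∅
  B4 def {q,z} use ∅

Backward fixpoint:
  B0: in=∅ out={s}
  B1: in={s} out={p,s}
  B2: in={p} out={p}
  B3: in={s} out={s}
  B4: in={p} out={p}

Interfere edges:
  d↔{p,s}
  h↔{s}
  p↔{d,q,s,z}
  q↔{p,z}
  s↔{d,h,p}
  z↔{p,q}

N(q) = ["p", "z"]

Answer: ["p", "z"]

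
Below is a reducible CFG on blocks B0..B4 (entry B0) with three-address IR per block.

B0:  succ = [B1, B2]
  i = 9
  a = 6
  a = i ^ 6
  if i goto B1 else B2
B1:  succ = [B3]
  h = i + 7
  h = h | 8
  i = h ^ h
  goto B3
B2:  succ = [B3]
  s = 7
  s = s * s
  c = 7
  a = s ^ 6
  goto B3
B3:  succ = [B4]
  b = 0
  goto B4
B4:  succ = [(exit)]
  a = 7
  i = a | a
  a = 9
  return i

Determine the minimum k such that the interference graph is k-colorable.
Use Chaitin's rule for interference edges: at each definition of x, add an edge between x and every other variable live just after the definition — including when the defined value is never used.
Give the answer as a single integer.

Answer: 2

Working:
Block summaries:
  B0 def {a,i} use ∅
  B1 def {h,i} use {i}
  B2 def {a,c,s} use ∅
  B3 def {b} use ∅
  B4 def {a,i} use ∅

Liveness:
  B0: in=∅ out={i}
  B1: in={i} out=∅
  B2: in=∅ out=∅
  B3: in=∅ out=∅
  B4: in=∅ out=∅

Conflict graph:
  a: {i}
  b: ∅
  c: {s}
  h: ∅
  i: {a}
  s: {c}

Registers:
  {a,i} pairwise interfere (2-clique) ⇒ χ ≥ 2
  2-colouring: R0={a,b,c,h}  R1={i,s}
  χ = 2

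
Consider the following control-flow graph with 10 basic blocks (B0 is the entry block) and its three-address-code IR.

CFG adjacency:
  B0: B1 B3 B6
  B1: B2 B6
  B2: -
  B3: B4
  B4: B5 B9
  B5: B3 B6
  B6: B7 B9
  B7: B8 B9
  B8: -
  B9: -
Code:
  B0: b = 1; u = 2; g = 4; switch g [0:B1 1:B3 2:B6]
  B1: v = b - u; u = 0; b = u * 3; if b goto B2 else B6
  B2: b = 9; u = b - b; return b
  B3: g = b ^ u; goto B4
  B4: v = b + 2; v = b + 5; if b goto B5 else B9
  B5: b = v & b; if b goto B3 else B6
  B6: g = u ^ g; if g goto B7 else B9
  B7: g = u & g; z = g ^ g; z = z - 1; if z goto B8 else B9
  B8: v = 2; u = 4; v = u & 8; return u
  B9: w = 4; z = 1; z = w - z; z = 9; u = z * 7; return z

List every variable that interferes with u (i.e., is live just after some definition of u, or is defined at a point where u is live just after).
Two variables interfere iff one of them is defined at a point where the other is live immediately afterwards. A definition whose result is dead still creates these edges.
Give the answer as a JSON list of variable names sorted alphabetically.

Block summaries:
  B0 def {b,g,u} use ∅
  B1 def {b,u,v} use {b,u}
  B2 def {b,u} use ∅
  B3 def {g} use {b,u}
  B4 def {v} use {b}
  B5 def {b} use {b,v}
  B6 def {g} use {g,u}
  B7 def {g,z} use {g,u}
  B8 def {u,v} use ∅
  B9 def {u,w,z} use ∅

Backward fixpoint:
  B0 li=∅ lo={b,g,u}
  B1 li={b,g,u} lo={g,u}
  B2 li=∅ lo=∅
  B3 li={b,u} lo={b,g,u}
  B4 li={b,g,u} lo={b,g,u,v}
  B5 li={b,g,u,v} lo={b,g,u}
  B6 li={g,u} lo={g,u}
  B7 li={g,u} lo=∅
  B8 li=∅ lo=∅
  B9 li=∅ lo=∅

Interfere edges:
  b: {g,u,v}
  g: {b,u,v}
  u: {b,g,v,z}
  v: {b,g,u}
  w: {z}
  z: {u,w}

N(u) = ["b", "g", "v", "z"]

Answer: ["b", "g", "v", "z"]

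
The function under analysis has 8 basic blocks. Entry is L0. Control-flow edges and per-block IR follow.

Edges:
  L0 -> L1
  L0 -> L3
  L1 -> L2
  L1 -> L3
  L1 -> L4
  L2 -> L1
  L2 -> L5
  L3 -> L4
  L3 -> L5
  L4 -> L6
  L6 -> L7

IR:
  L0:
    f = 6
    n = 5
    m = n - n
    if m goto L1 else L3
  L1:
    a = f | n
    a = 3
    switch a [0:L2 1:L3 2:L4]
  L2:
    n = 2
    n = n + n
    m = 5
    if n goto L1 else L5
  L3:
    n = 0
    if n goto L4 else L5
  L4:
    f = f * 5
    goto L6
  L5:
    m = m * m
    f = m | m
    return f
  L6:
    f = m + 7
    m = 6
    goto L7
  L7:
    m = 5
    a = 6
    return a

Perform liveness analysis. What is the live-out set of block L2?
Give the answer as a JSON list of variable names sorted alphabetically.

Answer: ["f", "m", "n"]

Working:
Per-block:
  L0: {f,m,n} / ∅
  L1: {a} / {f,n}
  L2: {m,n} / ∅
  L3: {n} / ∅
  L4: {f} / {f}
  L5: {f,m} / {m}
  L6: {f,m} / {m}
  L7: {a,m} / ∅

Liveness:
  live L0: ∅→{f,m,n}
  live L1: {f,m,n}→{f,m}
  live L2: {f}→{f,m,n}
  live L3: {f,m}→{f,m}
  live L4: {f,m}→{m}
  live L5: {m}→∅
  live L6: {m}→∅
  live L7: ∅→∅

live-out(L2) = ["f", "m", "n"]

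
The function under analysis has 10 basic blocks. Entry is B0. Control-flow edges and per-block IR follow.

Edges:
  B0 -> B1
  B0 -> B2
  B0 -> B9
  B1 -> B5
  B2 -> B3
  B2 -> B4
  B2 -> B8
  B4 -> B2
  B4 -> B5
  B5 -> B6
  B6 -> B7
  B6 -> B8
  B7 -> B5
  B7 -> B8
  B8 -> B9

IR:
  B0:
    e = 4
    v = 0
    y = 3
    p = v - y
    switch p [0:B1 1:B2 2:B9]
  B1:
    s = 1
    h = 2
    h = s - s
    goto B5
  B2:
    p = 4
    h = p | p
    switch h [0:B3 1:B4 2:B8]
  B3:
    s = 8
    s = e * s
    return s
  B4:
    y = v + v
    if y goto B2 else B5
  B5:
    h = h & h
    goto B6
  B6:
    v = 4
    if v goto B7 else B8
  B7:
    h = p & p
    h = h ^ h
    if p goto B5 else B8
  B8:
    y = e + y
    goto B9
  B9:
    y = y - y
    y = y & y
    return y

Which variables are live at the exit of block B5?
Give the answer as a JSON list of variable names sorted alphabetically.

Answer: ["e", "p", "y"]

Analysis:
def/use:
  B0: def={e,p,v,y} ue=∅
  B1: def={h,s} ue=∅
  B2: def={h,p} ue=∅
  B3: def={s} ue={e}
  B4: def={y} ue={v}
  B5: def={h} ue={h}
  B6: def={v} ue=∅
  B7: def={h} ue={p}
  B8: def={y} ue={e,y}
  B9: def={y} ue={y}

Liveness:
  B0 li=∅ lo={e,p,v,y}
  B1 li={e,p,y} lo={e,h,p,y}
  B2 li={e,v,y} lo={e,h,p,v,y}
  B3 li={e} lo=∅
  B4 li={e,h,p,v} lo={e,h,p,v,y}
  B5 li={e,h,p,y} lo={e,p,y}
  B6 li={e,p,y} lo={e,p,y}
  B7 li={e,p,y} lo={e,h,p,y}
  B8 li={e,y} lo={y}
  B9 li={y} lo=∅

live-out(B5) = ["e", "p", "y"]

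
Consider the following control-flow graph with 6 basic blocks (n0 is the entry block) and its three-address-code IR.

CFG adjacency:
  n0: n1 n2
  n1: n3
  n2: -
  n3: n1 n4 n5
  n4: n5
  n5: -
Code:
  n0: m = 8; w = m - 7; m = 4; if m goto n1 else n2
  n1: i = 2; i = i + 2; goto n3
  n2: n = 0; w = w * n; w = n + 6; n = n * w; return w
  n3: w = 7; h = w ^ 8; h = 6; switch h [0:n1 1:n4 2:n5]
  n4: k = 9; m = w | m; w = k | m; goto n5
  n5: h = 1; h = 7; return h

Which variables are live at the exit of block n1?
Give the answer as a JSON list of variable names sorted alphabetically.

def/use:
  n0 def {m,w} use ∅
  n1 def {i} use ∅
  n2 def {n,w} use {w}
  n3 def {h,w} use ∅
  n4 def {k,m,w} use {m,w}
  n5 def {h} use ∅

Live sets:
  n0: in=∅ out={m,w}
  n1: in={m} out={m}
  n2: in={w} out=∅
  n3: in={m} out={m,w}
  n4: in={m,w} out=∅
  n5: in=∅ out=∅

live-out(n1) = ["m"]

Answer: ["m"]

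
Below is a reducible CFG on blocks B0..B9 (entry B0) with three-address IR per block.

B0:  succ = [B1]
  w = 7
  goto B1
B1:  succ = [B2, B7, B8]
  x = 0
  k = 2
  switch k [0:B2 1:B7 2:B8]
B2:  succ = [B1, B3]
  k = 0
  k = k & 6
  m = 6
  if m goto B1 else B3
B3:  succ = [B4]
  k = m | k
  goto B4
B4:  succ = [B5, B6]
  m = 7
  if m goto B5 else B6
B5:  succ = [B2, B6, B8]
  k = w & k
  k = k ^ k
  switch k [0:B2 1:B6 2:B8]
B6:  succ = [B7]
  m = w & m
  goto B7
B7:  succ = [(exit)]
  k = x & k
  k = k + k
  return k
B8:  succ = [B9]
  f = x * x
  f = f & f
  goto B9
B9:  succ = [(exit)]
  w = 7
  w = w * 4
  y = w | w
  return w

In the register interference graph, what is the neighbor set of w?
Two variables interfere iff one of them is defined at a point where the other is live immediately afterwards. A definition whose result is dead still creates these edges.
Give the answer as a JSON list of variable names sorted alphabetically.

Answer: ["k", "m", "x", "y"]

Analysis:
def/use:
  B0 def {w} use ∅
  B1 def {k,x} use ∅
  B2 def {k,m} use ∅
  B3 def {k} use {k,m}
  B4 def {m} use ∅
  B5 def {k} use {k,w}
  B6 def {m} use {m,w}
  B7 def {k} use {k,x}
  B8 def {f} use {x}
  B9 def {w,y} use ∅

Backward fixpoint:
  B0: in=∅ out={w}
  B1: in={w} out={k,w,x}
  B2: in={w,x} out={k,m,w,x}
  B3: in={k,m,w,x} out={k,w,x}
  B4: in={k,w,x} out={k,m,w,x}
  B5: in={k,m,w,x} out={k,m,w,x}
  B6: in={k,m,w,x} out={k,x}
  B7: in={k,x} out=∅
  B8: in={x} out=∅
  B9: in=∅ out=∅

Interfere edges:
  f — ∅
  k — {m,w,x}
  m — {k,w,x}
  w — {k,m,x,y}
  x — {k,m,w}
  y — {w}

N(w) = ["k", "m", "x", "y"]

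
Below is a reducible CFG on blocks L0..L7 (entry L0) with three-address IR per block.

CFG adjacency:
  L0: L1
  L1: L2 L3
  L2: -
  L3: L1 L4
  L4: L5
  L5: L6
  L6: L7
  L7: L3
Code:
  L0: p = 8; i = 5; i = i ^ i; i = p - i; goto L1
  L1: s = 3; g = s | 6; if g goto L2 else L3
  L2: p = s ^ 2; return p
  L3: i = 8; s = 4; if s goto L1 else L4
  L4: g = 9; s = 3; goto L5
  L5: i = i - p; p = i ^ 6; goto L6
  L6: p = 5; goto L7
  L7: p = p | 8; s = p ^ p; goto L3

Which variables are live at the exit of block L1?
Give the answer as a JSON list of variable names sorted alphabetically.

Answer: ["p", "s"]

Working:
def/use:
  L0: {i,p} / ∅
  L1: {g,s} / ∅
  L2: {p} / {s}
  L3: {i,s} / ∅
  L4: {g,s} / ∅
  L5: {i,p} / {i,p}
  L6: {p} / ∅
  L7: {p,s} / {p}

Liveness:
  L0: in=∅ out={p}
  L1: in={p} out={p,s}
  L2: in={s} out=∅
  L3: in={p} out={i,p}
  L4: in={i,p} out={i,p}
  L5: in={i,p} out=∅
  L6: in=∅ out={p}
  L7: in={p} out={p}

live-out(L1) = ["p", "s"]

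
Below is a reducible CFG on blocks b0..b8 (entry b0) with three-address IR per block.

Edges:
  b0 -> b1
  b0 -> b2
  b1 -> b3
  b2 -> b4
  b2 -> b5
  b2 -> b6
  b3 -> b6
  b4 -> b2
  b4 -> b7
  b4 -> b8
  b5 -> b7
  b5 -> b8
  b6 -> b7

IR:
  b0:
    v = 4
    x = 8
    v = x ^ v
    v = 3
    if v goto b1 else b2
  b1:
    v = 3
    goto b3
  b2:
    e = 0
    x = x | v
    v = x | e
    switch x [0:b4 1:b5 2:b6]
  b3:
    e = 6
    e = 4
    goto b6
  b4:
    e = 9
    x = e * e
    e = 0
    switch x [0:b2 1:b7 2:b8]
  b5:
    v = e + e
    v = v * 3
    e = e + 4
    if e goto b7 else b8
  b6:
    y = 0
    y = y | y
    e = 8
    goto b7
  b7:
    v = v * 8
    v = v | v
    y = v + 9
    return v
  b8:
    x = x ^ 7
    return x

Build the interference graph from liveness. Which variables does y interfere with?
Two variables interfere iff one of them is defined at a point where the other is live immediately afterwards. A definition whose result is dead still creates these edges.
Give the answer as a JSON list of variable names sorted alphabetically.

Block summaries:
  b0: def={v,x} ue=∅
  b1: def={v} ue=∅
  b2: def={e,v,x} ue={v,x}
  b3: def={e} ue=∅
  b4: def={e,x} ue=∅
  b5: def={e,v} ue={e}
  b6: def={e,y} ue=∅
  b7: def={v,y} ue={v}
  b8: def={x} ue={x}

Live sets:
  b0 li=∅ lo={v,x}
  b1 li=∅ lo={v}
  b2 li={v,x} lo={e,v,x}
  b3 li={v} lo={v}
  b4 li={v} lo={v,x}
  b5 li={e,x} lo={v,x}
  b6 li={v} lo={v}
  b7 li={v} lo=∅
  b8 li={x} lo=∅

Interfere edges:
  e — {v,x}
  v — {e,x,y}
  x — {e,v}
  y — {v}

N(y) = ["v"]

Answer: ["v"]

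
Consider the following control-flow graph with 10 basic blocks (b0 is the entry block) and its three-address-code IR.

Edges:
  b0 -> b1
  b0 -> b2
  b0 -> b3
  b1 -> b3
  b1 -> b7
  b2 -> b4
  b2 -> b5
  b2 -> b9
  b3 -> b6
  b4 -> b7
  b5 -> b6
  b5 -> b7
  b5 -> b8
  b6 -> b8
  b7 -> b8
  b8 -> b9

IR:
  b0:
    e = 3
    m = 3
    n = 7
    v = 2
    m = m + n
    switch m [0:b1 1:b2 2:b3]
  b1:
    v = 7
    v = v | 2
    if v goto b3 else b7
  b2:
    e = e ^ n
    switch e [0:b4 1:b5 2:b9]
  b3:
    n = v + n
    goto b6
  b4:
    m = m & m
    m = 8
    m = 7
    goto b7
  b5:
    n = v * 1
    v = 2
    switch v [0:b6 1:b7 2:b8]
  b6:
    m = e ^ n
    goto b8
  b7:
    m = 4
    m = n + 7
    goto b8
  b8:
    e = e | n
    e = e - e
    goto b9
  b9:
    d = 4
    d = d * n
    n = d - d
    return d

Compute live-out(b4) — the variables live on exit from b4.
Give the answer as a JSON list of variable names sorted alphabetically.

Answer: ["e", "n"]

Analysis:
Per-block:
  b0: {e,m,n,v} / ∅
  b1: {v} / ∅
  b2: {e} / {e,n}
  b3: {n} / {n,v}
  b4: {m} / {m}
  b5: {n,v} / {v}
  b6: {m} / {e,n}
  b7: {m} / {n}
  b8: {e} / {e,n}
  b9: {d,n} / {n}

Liveness:
  live b0: ∅→{e,m,n,v}
  live b1: {e,n}→{e,n,v}
  live b2: {e,m,n,v}→{e,m,n,v}
  live b3: {e,n,v}→{e,n}
  live b4: {e,m,n}→{e,n}
  live b5: {e,v}→{e,n}
  live b6: {e,n}→{e,n}
  live b7: {e,n}→{e,n}
  live b8: {e,n}→{n}
  live b9: {n}→∅

live-out(b4) = ["e", "n"]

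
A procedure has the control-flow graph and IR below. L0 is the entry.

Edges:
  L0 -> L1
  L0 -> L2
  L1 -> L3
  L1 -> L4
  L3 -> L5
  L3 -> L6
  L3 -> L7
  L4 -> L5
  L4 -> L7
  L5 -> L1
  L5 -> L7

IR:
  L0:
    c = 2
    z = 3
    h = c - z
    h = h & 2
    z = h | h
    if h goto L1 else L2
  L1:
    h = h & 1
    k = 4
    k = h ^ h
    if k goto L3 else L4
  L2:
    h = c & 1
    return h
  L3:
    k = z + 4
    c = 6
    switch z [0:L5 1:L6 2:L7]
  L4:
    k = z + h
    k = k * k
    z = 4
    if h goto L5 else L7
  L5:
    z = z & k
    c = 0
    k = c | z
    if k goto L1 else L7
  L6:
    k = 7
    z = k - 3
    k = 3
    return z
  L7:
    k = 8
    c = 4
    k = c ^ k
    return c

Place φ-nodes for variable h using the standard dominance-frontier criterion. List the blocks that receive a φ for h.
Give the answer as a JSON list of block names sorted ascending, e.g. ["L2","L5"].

idom tree: L1←L0 L2←L0 L3←L1 L4←L1 L5←L1 L6←L3 L7←L1
Dom∩ at merges:
  L1: preds {L0,L5}: {L0} ∩ {L0,L1,L5} = {L0}; idom=L0
  L5: preds {L3,L4}: {L0,L1,L3} ∩ {L0,L1,L4} = {L0,L1}; idom=L1
  L7: preds {L3,L4,L5}: {L0,L1,L3} ∩ {L0,L1,L4} ∩ {L0,L1,L5} = {L0,L1}; idom=L1

DF walk-up:
  L1←L0: walk · to L0
  L1←L5: walk L5→L1 to L0
  L5←L3: walk L3 to L1
  L5←L4: walk L4 to L1
  L7←L3: walk L3 to L1
  L7←L4: walk L4 to L1
  L7←L5: walk L5 to L1
  DF(L0)=∅
  DF(L1)={L1}
  DF(L2)=∅
  DF(L3)={L5,L7}
  DF(L4)={L5,L7}
  DF(L5)={L1,L7}
  DF(L6)=∅
  DF(L7)=∅

φ for h: defs {L0,L1,L2}
  DF⁺ = {L1}

Answer: ["L1"]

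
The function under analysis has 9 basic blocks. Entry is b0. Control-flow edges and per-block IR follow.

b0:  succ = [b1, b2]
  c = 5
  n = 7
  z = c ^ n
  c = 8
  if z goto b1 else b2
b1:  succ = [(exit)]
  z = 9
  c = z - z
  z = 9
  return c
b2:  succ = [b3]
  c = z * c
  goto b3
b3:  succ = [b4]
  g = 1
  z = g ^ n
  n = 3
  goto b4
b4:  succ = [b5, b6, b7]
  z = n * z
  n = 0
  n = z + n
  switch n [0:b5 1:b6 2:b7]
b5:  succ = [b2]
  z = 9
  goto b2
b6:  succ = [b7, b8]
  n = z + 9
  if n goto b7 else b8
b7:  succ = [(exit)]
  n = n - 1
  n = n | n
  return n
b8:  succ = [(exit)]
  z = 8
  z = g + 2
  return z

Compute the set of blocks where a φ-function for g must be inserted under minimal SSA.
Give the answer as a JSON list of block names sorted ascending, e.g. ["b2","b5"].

idom tree: b1←b0 b2←b0 b3←b2 b4←b3 b5←b4 b6←b4 b7←b4 b8←b6
Dom at joins:
  b2: preds {b0,b5}: {b0} ∩ {b0,b2,b3,b4,b5} = {b0}; idom=b0
  b7: preds {b4,b6}: {b0,b2,b3,b4} ∩ {b0,b2,b3,b4,b6} = {b0,b2,b3,b4}; idom=b4

DF derivation:
  join b2 pred b0: · stop@b0
  join b2 pred b5: b5→b4→b3→b2 stop@b0
  join b7 pred b4: · stop@b4
  join b7 pred b6: b6 stop@b4
  DF(b0)=∅
  DF(b1)=∅
  DF(b2)={b2}
  DF(b3)={b2}
  DF(b4)={b2}
  DF(b5)={b2}
  DF(b6)={b7}
  DF(b7)=∅
  DF(b8)=∅

φ for g: defs {b3}
  DF⁺ = {b2}

Answer: ["b2"]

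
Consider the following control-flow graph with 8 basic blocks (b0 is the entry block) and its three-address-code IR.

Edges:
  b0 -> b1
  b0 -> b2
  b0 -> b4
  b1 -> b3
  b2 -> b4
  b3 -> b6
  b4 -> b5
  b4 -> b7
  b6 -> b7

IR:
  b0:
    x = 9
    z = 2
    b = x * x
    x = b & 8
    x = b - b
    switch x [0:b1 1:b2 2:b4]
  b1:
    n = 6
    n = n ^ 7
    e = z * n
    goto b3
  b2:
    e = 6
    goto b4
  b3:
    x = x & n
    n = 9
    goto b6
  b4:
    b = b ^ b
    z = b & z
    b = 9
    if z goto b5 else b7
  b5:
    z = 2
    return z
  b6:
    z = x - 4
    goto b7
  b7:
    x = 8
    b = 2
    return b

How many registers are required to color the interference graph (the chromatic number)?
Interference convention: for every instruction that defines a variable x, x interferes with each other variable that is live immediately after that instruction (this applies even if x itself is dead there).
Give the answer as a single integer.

Answer: 4

Analysis:
Per-block:
  b0 def {b,x,z} use ∅
  b1 def {e,n} use {z}
  b2 def {e} use ∅
  b3 def {n,x} use {n,x}
  b4 def {b,z} use {b,z}
  b5 def {z} use ∅
  b6 def {z} use {x}
  b7 def {b,x} use ∅

Liveness:
  b0 li=∅ lo={b,x,z}
  b1 li={x,z} lo={n,x}
  b2 li={b,z} lo={b,z}
  b3 li={n,x} lo={x}
  b4 li={b,z} lo=∅
  b5 li=∅ lo=∅
  b6 li={x} lo=∅
  b7 li=∅ lo=∅

Interference:
  b: {e,x,z}
  e: {b,n,x,z}
  n: {e,x,z}
  x: {b,e,n,z}
  z: {b,e,n,x}

Registers:
  {b,e,x,z} pairwise interfere (4-clique) ⇒ χ ≥ 4
  assign b→R3 e→R0 n→R3 x→R1 z→R2 — no edge inside a register ⇒ χ ≤ 4
  χ = 4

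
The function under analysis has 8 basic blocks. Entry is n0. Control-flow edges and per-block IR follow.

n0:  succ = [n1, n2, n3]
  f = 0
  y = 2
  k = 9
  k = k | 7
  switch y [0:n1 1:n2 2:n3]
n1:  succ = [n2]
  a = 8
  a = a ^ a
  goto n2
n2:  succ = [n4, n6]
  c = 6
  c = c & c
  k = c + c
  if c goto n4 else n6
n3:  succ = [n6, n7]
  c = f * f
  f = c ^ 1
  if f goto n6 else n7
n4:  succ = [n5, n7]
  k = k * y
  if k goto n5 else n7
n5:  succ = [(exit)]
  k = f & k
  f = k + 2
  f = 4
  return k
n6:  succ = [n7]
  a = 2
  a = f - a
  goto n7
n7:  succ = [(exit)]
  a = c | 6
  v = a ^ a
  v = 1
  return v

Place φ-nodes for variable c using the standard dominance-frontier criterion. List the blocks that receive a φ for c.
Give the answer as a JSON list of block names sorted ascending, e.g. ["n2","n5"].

idom tree: n1←n0 n2←n0 n3←n0 n4←n2 n5←n4 n6←n0 n7←n0
Dom∩ at merges:
  n2: preds {n0,n1}: {n0} ∩ {n0,n1} = {n0}; idom=n0
  n6: preds {n2,n3}: {n0,n2} ∩ {n0,n3} = {n0}; idom=n0
  n7: preds {n3,n4,n6}: {n0,n3} ∩ {n0,n2,n4} ∩ {n0,n6} = {n0}; idom=n0

Frontier:
  n2←n0: walk · to n0
  n2←n1: walk n1 to n0
  n6←n2: walk n2 to n0
  n6←n3: walk n3 to n0
  n7←n3: walk n3 to n0
  n7←n4: walk n4→n2 to n0
  n7←n6: walk n6 to n0
  n0 → ∅
  n1 → {n2}
  n2 → {n6,n7}
  n3 → {n6,n7}
  n4 → {n7}
  n5 → ∅
  n6 → {n7}
  n7 → ∅

φ for c: defs {n2,n3}
  DF⁺ = {n6,n7}

Answer: ["n6", "n7"]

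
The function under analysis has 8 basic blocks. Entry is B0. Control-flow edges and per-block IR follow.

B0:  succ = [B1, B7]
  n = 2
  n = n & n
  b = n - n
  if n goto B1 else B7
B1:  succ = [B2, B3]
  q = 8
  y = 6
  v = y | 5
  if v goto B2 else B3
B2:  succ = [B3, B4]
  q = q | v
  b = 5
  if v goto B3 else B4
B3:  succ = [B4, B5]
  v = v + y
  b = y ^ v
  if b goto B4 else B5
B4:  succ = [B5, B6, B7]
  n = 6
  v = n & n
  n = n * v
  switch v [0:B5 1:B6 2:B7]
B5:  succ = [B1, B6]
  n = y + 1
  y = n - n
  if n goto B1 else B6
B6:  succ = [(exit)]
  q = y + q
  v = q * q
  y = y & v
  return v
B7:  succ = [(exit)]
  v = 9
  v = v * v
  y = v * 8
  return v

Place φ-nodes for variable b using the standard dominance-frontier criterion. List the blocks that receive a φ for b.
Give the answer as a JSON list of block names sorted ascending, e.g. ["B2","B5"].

Answer: ["B1", "B3", "B4", "B5", "B6", "B7"]

Working:
idom tree: B1←B0 B2←B1 B3←B1 B4←B1 B5←B1 B6←B1 B7←B0
Dom∩ at merges:
  B1: preds {B0,B5}: {B0} ∩ {B0,B1,B5} = {B0}; idom=B0
  B3: preds {B1,B2}: {B0,B1} ∩ {B0,B1,B2} = {B0,B1}; idom=B1
  B4: preds {B2,B3}: {B0,B1,B2} ∩ {B0,B1,B3} = {B0,B1}; idom=B1
  B5: preds {B3,B4}: {B0,B1,B3} ∩ {B0,B1,B4} = {B0,B1}; idom=B1
  B6: preds {B4,B5}: {B0,B1,B4} ∩ {B0,B1,B5} = {B0,B1}; idom=B1
  B7: preds {B0,B4}: {B0} ∩ {B0,B1,B4} = {B0}; idom=B0

DF derivation:
  join B1 pred B0: · stop@B0
  join B1 pred B5: B5→B1 stop@B0
  join B3 pred B1: · stop@B1
  join B3 pred B2: B2 stop@B1
  join B4 pred B2: B2 stop@B1
  join B4 pred B3: B3 stop@B1
  join B5 pred B3: B3 stop@B1
  join B5 pred B4: B4 stop@B1
  join B6 pred B4: B4 stop@B1
  join B6 pred B5: B5 stop@B1
  join B7 pred B0: · stop@B0
  join B7 pred B4: B4→B1 stop@B0
  B0: DF=∅
  B1: DF={B1,B7}
  B2: DF={B3,B4}
  B3: DF={B4,B5}
  B4: DF={B5,B6,B7}
  B5: DF={B1,B6}
  B6: DF=∅
  B7: DF=∅

φ for b: defs {B0,B2,B3}
  DF⁺ = {B1,B3,B4,B5,B6,B7}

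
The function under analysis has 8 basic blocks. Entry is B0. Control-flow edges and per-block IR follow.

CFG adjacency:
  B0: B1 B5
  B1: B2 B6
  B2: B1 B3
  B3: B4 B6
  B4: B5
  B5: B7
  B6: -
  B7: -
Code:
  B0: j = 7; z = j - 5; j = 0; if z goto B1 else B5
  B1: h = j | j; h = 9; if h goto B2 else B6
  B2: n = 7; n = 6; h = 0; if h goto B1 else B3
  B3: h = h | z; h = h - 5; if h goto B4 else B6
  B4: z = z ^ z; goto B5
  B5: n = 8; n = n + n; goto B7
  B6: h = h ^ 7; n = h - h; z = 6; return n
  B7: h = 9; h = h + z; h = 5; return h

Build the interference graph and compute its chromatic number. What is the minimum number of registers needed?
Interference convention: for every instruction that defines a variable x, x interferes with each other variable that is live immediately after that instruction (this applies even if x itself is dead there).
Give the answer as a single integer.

Block summaries:
  B0: {j,z} / ∅
  B1: {h} / {j}
  B2: {h,n} / ∅
  B3: {h} / {h,z}
  B4: {z} / {z}
  B5: {n} / ∅
  B6: {h,n,z} / {h}
  B7: {h} / {z}

Live sets:
  B0 li=∅ lo={j,z}
  B1 li={j,z} lo={h,j,z}
  B2 li={j,z} lo={h,j,z}
  B3 li={h,z} lo={h,z}
  B4 li={z} lo={z}
  B5 li={z} lo={z}
  B6 li={h} lo=∅
  B7 li={z} lo=∅

Interfere edges:
  h — {j,z}
  j — {h,n,z}
  n — {j,z}
  z — {h,j,n}

Registers:
  clique {h,j,z} ⇒ need ≥ 3
  3-colouring: r0={j}  r1={z}  r2={h,n}
  χ = 3

Answer: 3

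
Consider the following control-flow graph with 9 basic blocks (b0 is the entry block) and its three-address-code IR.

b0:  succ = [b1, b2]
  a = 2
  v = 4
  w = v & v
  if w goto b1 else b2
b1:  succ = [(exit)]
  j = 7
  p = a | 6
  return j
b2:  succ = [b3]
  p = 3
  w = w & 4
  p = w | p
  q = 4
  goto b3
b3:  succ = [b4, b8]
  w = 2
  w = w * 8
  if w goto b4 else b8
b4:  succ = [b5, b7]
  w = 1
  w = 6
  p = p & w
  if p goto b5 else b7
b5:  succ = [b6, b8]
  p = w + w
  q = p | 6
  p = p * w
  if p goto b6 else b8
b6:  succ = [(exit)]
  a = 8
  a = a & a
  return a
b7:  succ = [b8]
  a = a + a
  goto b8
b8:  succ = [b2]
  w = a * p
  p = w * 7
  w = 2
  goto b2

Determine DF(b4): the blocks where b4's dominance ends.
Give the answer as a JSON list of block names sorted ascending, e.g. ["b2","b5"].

idom tree: b1←b0 b2←b0 b3←b2 b4←b3 b5←b4 b6←b5 b7←b4 b8←b3
Join-block Dom:
  b2: preds {b0,b8}: {b0} ∩ {b0,b2,b3,b8} = {b0}; idom=b0
  b8: preds {b3,b5,b7}: {b0,b2,b3} ∩ {b0,b2,b3,b4,b5} ∩ {b0,b2,b3,b4,b7} = {b0,b2,b3}; idom=b3

Frontier:
  join b2 pred b0: · stop@b0
  join b2 pred b8: b8→b3→b2 stop@b0
  join b8 pred b3: · stop@b3
  join b8 pred b5: b5→b4 stop@b3
  join b8 pred b7: b7→b4 stop@b3
  b0: DF=∅
  b1: DF=∅
  b2: DF={b2}
  b3: DF={b2}
  b4: DF={b8}
  b5: DF={b8}
  b6: DF=∅
  b7: DF={b8}
  b8: DF={b2}

DF(b4) = ["b8"]

Answer: ["b8"]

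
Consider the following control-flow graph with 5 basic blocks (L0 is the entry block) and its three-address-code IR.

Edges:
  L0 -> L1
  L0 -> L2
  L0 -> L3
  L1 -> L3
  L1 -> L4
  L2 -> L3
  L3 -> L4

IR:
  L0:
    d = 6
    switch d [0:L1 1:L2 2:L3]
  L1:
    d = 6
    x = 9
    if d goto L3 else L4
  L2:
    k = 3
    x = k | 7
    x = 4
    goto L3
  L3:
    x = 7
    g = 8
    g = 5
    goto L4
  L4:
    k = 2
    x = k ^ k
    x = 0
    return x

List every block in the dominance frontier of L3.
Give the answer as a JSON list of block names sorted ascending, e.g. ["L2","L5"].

idom tree: L1←L0 L2←L0 L3←L0 L4←L0
Dom∩ at merges:
  L3: preds {L0,L1,L2}: {L0} ∩ {L0,L1} ∩ {L0,L2} = {L0}; idom=L0
  L4: preds {L1,L3}: {L0,L1} ∩ {L0,L3} = {L0}; idom=L0

DF walk-up:
  join L3 pred L0: · stop@L0
  join L3 pred L1: L1 stop@L0
  join L3 pred L2: L2 stop@L0
  join L4 pred L1: L1 stop@L0
  join L4 pred L3: L3 stop@L0
  L0 → ∅
  L1 → {L3,L4}
  L2 → {L3}
  L3 → {L4}
  L4 → ∅

DF(L3) = ["L4"]

Answer: ["L4"]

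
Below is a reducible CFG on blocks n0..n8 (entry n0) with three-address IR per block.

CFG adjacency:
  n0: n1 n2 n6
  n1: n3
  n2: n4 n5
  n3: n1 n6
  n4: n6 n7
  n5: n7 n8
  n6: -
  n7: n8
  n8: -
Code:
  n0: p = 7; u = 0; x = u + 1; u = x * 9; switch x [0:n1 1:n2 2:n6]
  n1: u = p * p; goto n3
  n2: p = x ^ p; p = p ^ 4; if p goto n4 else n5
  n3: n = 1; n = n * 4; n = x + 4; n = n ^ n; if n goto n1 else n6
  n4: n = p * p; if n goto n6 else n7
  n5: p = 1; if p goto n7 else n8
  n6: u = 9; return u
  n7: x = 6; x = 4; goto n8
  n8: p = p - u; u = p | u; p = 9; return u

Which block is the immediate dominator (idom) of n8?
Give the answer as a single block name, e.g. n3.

idom tree: n1←n0 n2←n0 n3←n1 n4←n2 n5←n2 n6←n0 n7←n2 n8←n2
Dom∩ at merges:
  n1: preds {n0,n3}: {n0} ∩ {n0,n1,n3} = {n0}; idom=n0
  n6: preds {n0,n3,n4}: {n0} ∩ {n0,n1,n3} ∩ {n0,n2,n4} = {n0}; idom=n0
  n7: preds {n4,n5}: {n0,n2,n4} ∩ {n0,n2,n5} = {n0,n2}; idom=n2
  n8: preds {n5,n7}: {n0,n2,n5} ∩ {n0,n2,n7} = {n0,n2}; idom=n2

idom(n8) = n2

Answer: n2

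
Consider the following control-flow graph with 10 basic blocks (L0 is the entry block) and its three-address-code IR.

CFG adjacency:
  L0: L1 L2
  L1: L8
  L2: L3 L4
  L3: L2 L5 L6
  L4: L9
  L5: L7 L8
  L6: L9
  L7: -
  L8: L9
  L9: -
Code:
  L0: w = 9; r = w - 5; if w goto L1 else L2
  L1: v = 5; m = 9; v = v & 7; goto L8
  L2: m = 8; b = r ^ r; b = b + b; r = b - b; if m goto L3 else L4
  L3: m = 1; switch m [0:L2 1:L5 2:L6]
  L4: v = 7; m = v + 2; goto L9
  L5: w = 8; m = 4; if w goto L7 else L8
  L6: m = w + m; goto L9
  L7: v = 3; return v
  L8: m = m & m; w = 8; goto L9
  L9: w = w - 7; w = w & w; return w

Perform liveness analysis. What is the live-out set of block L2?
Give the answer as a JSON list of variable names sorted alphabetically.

Per-block:
  L0 def {r,w} use ∅
  L1 def {m,v} use ∅
  L2 def {b,m,r} use {r}
  L3 def {m} use ∅
  L4 def {m,v} use ∅
  L5 def {m,w} use ∅
  L6 def {m} use {m,w}
  L7 def {v} use ∅
  L8 def {m,w} use {m}
  L9 def {w} use {w}

Live sets:
  L0 li=∅ lo={r,w}
  L1 li=∅ lo={m}
  L2 li={r,w} lo={r,w}
  L3 li={r,w} lo={m,r,w}
  L4 li={w} lo={w}
  L5 li=∅ lo={m}
  L6 li={m,w} lo={w}
  L7 li=∅ lo=∅
  L8 li={m} lo={w}
  L9 li={w} lo=∅

live-out(L2) = ["r", "w"]

Answer: ["r", "w"]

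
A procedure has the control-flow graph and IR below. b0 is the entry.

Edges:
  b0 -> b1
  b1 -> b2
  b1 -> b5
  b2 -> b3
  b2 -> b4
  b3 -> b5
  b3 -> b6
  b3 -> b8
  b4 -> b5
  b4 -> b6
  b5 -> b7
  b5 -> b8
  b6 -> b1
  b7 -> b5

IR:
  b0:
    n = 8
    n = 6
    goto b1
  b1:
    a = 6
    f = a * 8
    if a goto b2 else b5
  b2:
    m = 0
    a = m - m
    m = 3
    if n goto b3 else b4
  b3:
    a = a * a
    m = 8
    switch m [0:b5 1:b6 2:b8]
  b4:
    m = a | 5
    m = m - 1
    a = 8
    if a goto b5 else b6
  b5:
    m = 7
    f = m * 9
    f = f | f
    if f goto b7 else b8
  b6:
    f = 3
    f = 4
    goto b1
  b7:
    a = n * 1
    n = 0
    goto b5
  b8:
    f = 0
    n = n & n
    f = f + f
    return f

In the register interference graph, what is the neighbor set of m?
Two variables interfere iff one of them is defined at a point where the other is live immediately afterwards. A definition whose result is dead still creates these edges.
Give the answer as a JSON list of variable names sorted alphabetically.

Per-block:
  b0 def {n} use ∅
  b1 def {a,f} use ∅
  b2 def {a,m} use {n}
  b3 def {a,m} use {a}
  b4 def {a,m} use {a}
  b5 def {f,m} use ∅
  b6 def {f} use ∅
  b7 def {a,n} use {n}
  b8 def {f,n} use {n}

Live sets:
  live b0: ∅→{n}
  live b1: {n}→{n}
  live b2: {n}→{a,n}
  live b3: {a,n}→{n}
  live b4: {a,n}→{n}
  live b5: {n}→{n}
  live b6: {n}→{n}
  live b7: {n}→{n}
  live b8: {n}→∅

Interfere edges:
  a↔{f,m,n}
  f↔{a,n}
  m↔{a,n}
  n↔{a,f,m}

N(m) = ["a", "n"]

Answer: ["a", "n"]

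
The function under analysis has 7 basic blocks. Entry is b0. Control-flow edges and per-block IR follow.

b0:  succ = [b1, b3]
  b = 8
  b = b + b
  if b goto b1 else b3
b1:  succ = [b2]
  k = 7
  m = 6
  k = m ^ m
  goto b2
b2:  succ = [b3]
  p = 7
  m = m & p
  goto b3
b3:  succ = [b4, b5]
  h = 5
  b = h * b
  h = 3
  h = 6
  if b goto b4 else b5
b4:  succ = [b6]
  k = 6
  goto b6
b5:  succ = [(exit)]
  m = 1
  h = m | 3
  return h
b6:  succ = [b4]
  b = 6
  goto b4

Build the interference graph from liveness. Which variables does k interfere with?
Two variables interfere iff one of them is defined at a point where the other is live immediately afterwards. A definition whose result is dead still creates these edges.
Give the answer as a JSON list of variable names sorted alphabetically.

Block summaries:
  b0 def {b} use ∅
  b1 def {k,m} use ∅
  b2 def {m,p} use {m}
  b3 def {b,h} use {b}
  b4 def {k} use ∅
  b5 def {h,m} use ∅
  b6 def {b} use ∅

Live sets:
  live b0: ∅→{b}
  live b1: {b}→{b,m}
  live b2: {b,m}→{b}
  live b3: {b}→∅
  live b4: ∅→∅
  live b5: ∅→∅
  live b6: ∅→∅

Conflict graph:
  b — {h,k,m,p}
  h — {b}
  k — {b,m}
  m — {b,k,p}
  p — {b,m}

N(k) = ["b", "m"]

Answer: ["b", "m"]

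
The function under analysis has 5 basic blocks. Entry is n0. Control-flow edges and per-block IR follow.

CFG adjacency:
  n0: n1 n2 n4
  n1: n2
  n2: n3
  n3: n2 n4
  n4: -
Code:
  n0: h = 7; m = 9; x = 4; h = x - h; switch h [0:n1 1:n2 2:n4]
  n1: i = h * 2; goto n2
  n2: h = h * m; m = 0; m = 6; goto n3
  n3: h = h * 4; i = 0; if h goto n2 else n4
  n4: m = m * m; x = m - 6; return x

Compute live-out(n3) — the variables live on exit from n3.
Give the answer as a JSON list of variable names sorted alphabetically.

Answer: ["h", "m"]

Derivation:
Block summaries:
  n0 def {h,m,x} use ∅
  n1 def {i} use {h}
  n2 def {h,m} use {h,m}
  n3 def {h,i} use {h}
  n4 def {m,x} use {m}

Live sets:
  n0: in=∅ out={h,m}
  n1: in={h,m} out={h,m}
  n2: in={h,m} out={h,m}
  n3: in={h,m} out={h,m}
  n4: in={m} out=∅

live-out(n3) = ["h", "m"]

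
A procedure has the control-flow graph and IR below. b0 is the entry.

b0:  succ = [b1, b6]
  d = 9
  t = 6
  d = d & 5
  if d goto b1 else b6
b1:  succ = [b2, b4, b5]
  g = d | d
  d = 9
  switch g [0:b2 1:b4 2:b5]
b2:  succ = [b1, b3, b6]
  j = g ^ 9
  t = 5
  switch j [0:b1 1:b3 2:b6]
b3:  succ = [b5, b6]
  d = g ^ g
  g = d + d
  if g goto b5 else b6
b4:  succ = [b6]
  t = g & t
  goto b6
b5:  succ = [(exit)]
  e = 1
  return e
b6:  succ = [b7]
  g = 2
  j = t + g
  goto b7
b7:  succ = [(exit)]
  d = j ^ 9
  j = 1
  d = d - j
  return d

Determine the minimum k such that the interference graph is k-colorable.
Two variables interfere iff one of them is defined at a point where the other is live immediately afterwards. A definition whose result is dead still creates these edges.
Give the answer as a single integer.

Block summaries:
  b0: {d,t} / ∅
  b1: {d,g} / {d}
  b2: {j,t} / {g}
  b3: {d,g} / {g}
  b4: {t} / {g,t}
  b5: {e} / ∅
  b6: {g,j} / {t}
  b7: {d,j} / {j}

Live sets:
  live b0: ∅→{d,t}
  live b1: {d,t}→{d,g,t}
  live b2: {d,g}→{d,g,t}
  live b3: {g,t}→{t}
  live b4: {g,t}→{t}
  live b5: ∅→∅
  live b6: {t}→{j}
  live b7: {j}→∅

Conflict graph:
  d — {g,j,t}
  e — ∅
  g — {d,j,t}
  j — {d,g,t}
  t — {d,g,j}

Registers:
  clique {d,g,j,t} ⇒ need ≥ 4
  assign d→c0 e→c0 g→c1 j→c2 t→c3 — no edge inside a register ⇒ χ ≤ 4
  χ = 4

Answer: 4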